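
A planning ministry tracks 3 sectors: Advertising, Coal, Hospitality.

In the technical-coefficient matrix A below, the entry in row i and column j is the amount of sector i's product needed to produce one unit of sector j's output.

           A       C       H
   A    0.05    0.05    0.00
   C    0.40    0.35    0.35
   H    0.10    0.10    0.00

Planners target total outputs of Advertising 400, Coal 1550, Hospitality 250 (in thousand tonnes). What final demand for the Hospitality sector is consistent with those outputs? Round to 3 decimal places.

d_H = 55.000

I − A =
  [   0.95    -0.05     0.00]
  [  -0.40     0.65    -0.35]
  [  -0.10    -0.10     1.00]
d = (I − A) x:
  d_A = (+0.95)·400 + (-0.05)·1550 + (+0.00)·250 = 302.500
  d_C = (-0.40)·400 + (+0.65)·1550 + (-0.35)·250 = 760.000
  d_H = (-0.10)·400 + (-0.10)·1550 + (+1.00)·250 = 55.000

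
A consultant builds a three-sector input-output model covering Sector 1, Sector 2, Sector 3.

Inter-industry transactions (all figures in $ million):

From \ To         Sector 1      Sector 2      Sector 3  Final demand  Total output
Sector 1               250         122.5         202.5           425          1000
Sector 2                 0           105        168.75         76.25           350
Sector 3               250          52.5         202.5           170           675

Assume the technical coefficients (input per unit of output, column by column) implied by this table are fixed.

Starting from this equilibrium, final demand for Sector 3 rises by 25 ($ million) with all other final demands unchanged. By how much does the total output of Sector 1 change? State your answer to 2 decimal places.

Technical coefficients a_ij = z_ij / X_j:
  a_11 = 250/1000 = 0.25, a_21 = 0/1000 = 0.00, a_31 = 250/1000 = 0.25
  a_12 = 122.5/350 = 0.35, a_22 = 105/350 = 0.30, a_32 = 52.5/350 = 0.15
  a_13 = 202.5/675 = 0.30, a_23 = 168.75/675 = 0.25, a_33 = 202.5/675 = 0.30
I − A =
  [   0.75    -0.35    -0.30]
  [   0.00     0.70    -0.25]
  [  -0.25    -0.15     0.70]
Cofactors of I−A, C_ij = (−1)^(i+j)·(minor ij) (rows/columns in the sector order above):
  C_11 = (0.70)(0.70) − (-0.25)(-0.15) = 0.4525
  C_12 = −[(0.00)(0.70) − (-0.25)(-0.25)] = 0.0625
  C_13 = (0.00)(-0.15) − (0.70)(-0.25) = 0.1750
  C_21 = −[(-0.35)(0.70) − (-0.30)(-0.15)] = 0.2900
  C_22 = (0.75)(0.70) − (-0.30)(-0.25) = 0.4500
  C_23 = −[(0.75)(-0.15) − (-0.35)(-0.25)] = 0.2000
  C_31 = (-0.35)(-0.25) − (-0.30)(0.70) = 0.2975
  C_32 = −[(0.75)(-0.25) − (-0.30)(0.00)] = 0.1875
  C_33 = (0.75)(0.70) − (-0.35)(0.00) = 0.5250
det(I−A) = Σ_j (I−A)_1j·C_1j = (0.75)(0.4525) + (-0.35)(0.0625) + (-0.30)(0.1750) = 0.2650
adj(I−A) = Cᵀ =
  [ 0.4525   0.2900   0.2975]
  [ 0.0625   0.4500   0.1875]
  [ 0.1750   0.2000   0.5250]
(I − A)⁻¹ = adj(I−A) / det(I−A) ≈
  [   1.7075     1.0943     1.1226]
  [   0.2358     1.6981     0.7075]
  [   0.6604     0.7547     1.9811]
Δx = (I − A)⁻¹ Δd with Δd having +25 in the Sector 3 component and 0 elsewhere.
So Δx_1 = L_13 · (+25), where L_13 = adj(I−A)_13 / det(I−A) = 0.2975 / 0.2650.
Δx_1 = 0.2975 × (+25) / 0.2650 = 7.4375 / 0.2650 ≈ 28.07.

Δx_1 = 28.07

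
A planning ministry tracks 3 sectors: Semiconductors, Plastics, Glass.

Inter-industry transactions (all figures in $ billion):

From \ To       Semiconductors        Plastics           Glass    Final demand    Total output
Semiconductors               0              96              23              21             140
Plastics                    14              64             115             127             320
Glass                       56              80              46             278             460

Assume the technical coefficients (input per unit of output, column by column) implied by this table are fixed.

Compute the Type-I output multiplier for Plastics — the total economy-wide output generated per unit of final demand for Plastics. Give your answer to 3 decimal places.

Technical coefficients a_ij = z_ij / X_j:
  a_11 = 0/140 = 0.00, a_21 = 14/140 = 0.10, a_31 = 56/140 = 0.40
  a_12 = 96/320 = 0.30, a_22 = 64/320 = 0.20, a_32 = 80/320 = 0.25
  a_13 = 23/460 = 0.05, a_23 = 115/460 = 0.25, a_33 = 46/460 = 0.10
I − A =
  [   1.00    -0.30    -0.05]
  [  -0.10     0.80    -0.25]
  [  -0.40    -0.25     0.90]
Cofactors of I−A, C_ij = (−1)^(i+j)·(minor ij) (rows/columns in the sector order above):
  C_11 = (0.80)(0.90) − (-0.25)(-0.25) = 0.6575
  C_12 = −[(-0.10)(0.90) − (-0.25)(-0.40)] = 0.1900
  C_13 = (-0.10)(-0.25) − (0.80)(-0.40) = 0.3450
  C_21 = −[(-0.30)(0.90) − (-0.05)(-0.25)] = 0.2825
  C_22 = (1.00)(0.90) − (-0.05)(-0.40) = 0.8800
  C_23 = −[(1.00)(-0.25) − (-0.30)(-0.40)] = 0.3700
  C_31 = (-0.30)(-0.25) − (-0.05)(0.80) = 0.1150
  C_32 = −[(1.00)(-0.25) − (-0.05)(-0.10)] = 0.2550
  C_33 = (1.00)(0.80) − (-0.30)(-0.10) = 0.7700
det(I−A) = Σ_j (I−A)_1j·C_1j = (1.00)(0.6575) + (-0.30)(0.1900) + (-0.05)(0.3450) = 0.58325
adj(I−A) = Cᵀ =
  [ 0.6575   0.2825   0.1150]
  [ 0.1900   0.8800   0.2550]
  [ 0.3450   0.3700   0.7700]
(I − A)⁻¹ = adj(I−A) / det(I−A) ≈
  [   1.1273     0.4844     0.1972]
  [   0.3258     1.5088     0.4372]
  [   0.5915     0.6344     1.3202]
The output multiplier for sector j is the column-j sum of the Leontief inverse (I − A)⁻¹ = adj(I−A) / det(I−A).
Column 2 of adj(I−A): (0.2825, 0.8800, 0.3700); det(I−A) = 0.58325.
m_2 = (0.2825 + 0.8800 + 0.3700) / 0.58325 = 1.5325 / 0.58325 ≈ 2.628.

m_2 = 2.628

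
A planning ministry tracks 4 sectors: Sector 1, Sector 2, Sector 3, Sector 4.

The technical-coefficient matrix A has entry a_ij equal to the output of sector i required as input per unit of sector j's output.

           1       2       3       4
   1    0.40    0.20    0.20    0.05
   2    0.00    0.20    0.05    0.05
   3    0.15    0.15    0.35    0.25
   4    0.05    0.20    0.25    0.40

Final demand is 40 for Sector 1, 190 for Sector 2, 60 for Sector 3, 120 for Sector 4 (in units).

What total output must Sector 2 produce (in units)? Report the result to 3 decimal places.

I − A =
  [   0.60    -0.20    -0.20    -0.05]
  [   0.00     0.80    -0.05    -0.05]
  [  -0.15    -0.15     0.65    -0.25]
  [  -0.05    -0.20    -0.25     0.60]
Compute the cofactors C_ij = (−1)^(i+j)·(3×3 minor ij) of I−A; the adjugate is their transpose:
adj(I−A) = Cᵀ =
  [ 0.246625   0.101875   0.113000   0.076125]
  [ 0.008625   0.172500   0.025875   0.025875]
  [ 0.080875   0.105625   0.279500   0.132000]
  [ 0.057125   0.110000   0.134500   0.282000]
det(I−A) = Σ_j (I−A)_1j·C_1j = (0.60)(0.246625) + (-0.20)(0.008625) + (-0.20)(0.080875) + (-0.05)(0.057125) = 0.12721875
(I − A)⁻¹ = adj(I−A) / det(I−A) ≈
  [   1.9386     0.8008     0.8882     0.5984]
  [   0.0678     1.3559     0.2034     0.2034]
  [   0.6357     0.8303     2.1970     1.0376]
  [   0.4490     0.8647     1.0572     2.2167]
x = (I − A)⁻¹ d = adj(I−A)·d / det(I−A), with det(I−A) = 0.12721875:
  x_1 = (0.246625·40 + 0.101875·190 + 0.113000·60 + 0.076125·120) / 0.12721875 = 45.13625 / 0.12721875 ≈ 354.792
  x_2 = (0.008625·40 + 0.172500·190 + 0.025875·60 + 0.025875·120) / 0.12721875 = 37.7775 / 0.12721875 ≈ 296.949
  x_3 = (0.080875·40 + 0.105625·190 + 0.279500·60 + 0.132000·120) / 0.12721875 = 55.91375 / 0.12721875 ≈ 439.509
  x_4 = (0.057125·40 + 0.110000·190 + 0.134500·60 + 0.282000·120) / 0.12721875 = 65.095 / 0.12721875 ≈ 511.678

x_2 = 296.949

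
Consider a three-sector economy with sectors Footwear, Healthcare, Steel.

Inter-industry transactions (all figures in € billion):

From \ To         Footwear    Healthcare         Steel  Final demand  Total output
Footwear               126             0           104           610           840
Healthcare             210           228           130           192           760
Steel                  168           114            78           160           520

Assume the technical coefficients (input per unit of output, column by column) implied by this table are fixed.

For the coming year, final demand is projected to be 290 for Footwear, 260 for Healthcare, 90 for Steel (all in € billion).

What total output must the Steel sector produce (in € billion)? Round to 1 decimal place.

Technical coefficients a_ij = z_ij / X_j:
  a_11 = 126/840 = 0.15, a_21 = 210/840 = 0.25, a_31 = 168/840 = 0.20
  a_12 = 0/760 = 0.00, a_22 = 228/760 = 0.30, a_32 = 114/760 = 0.15
  a_13 = 104/520 = 0.20, a_23 = 130/520 = 0.25, a_33 = 78/520 = 0.15
I − A =
  [   0.85     0.00    -0.20]
  [  -0.25     0.70    -0.25]
  [  -0.20    -0.15     0.85]
Cofactors of I−A, C_ij = (−1)^(i+j)·(minor ij) (rows/columns in the sector order above):
  C_11 = (0.70)(0.85) − (-0.25)(-0.15) = 0.5575
  C_12 = −[(-0.25)(0.85) − (-0.25)(-0.20)] = 0.2625
  C_13 = (-0.25)(-0.15) − (0.70)(-0.20) = 0.1775
  C_21 = −[(0.00)(0.85) − (-0.20)(-0.15)] = 0.0300
  C_22 = (0.85)(0.85) − (-0.20)(-0.20) = 0.6825
  C_23 = −[(0.85)(-0.15) − (0.00)(-0.20)] = 0.1275
  C_31 = (0.00)(-0.25) − (-0.20)(0.70) = 0.1400
  C_32 = −[(0.85)(-0.25) − (-0.20)(-0.25)] = 0.2625
  C_33 = (0.85)(0.70) − (0.00)(-0.25) = 0.5950
det(I−A) = Σ_j (I−A)_1j·C_1j = (0.85)(0.5575) + (0.00)(0.2625) + (-0.20)(0.1775) = 0.438375
adj(I−A) = Cᵀ =
  [ 0.5575   0.0300   0.1400]
  [ 0.2625   0.6825   0.2625]
  [ 0.1775   0.1275   0.5950]
(I − A)⁻¹ = adj(I−A) / det(I−A) ≈
  [   1.2717     0.0684     0.3194]
  [   0.5988     1.5569     0.5988]
  [   0.4049     0.2908     1.3573]
x = (I − A)⁻¹ d = adj(I−A)·d / det(I−A), with det(I−A) = 0.438375:
  x_1 = (0.5575·290 + 0.0300·260 + 0.1400·90) / 0.438375 = 182.075 / 0.438375 ≈ 415.3
  x_2 = (0.2625·290 + 0.6825·260 + 0.2625·90) / 0.438375 = 277.20 / 0.438375 ≈ 632.3
  x_3 = (0.1775·290 + 0.1275·260 + 0.5950·90) / 0.438375 = 138.175 / 0.438375 ≈ 315.2

x_3 = 315.2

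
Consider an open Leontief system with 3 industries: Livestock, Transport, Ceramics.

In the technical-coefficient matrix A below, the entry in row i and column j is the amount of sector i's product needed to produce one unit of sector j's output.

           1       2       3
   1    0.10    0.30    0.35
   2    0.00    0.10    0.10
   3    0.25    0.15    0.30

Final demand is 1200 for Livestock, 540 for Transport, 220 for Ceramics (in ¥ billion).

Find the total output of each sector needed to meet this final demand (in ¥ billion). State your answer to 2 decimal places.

x_1 = 2045.26, x_2 = 733.55, x_3 = 1201.93

I − A =
  [   0.90    -0.30    -0.35]
  [   0.00     0.90    -0.10]
  [  -0.25    -0.15     0.70]
Cofactors of I−A, C_ij = (−1)^(i+j)·(minor ij) (rows/columns in the sector order above):
  C_11 = (0.90)(0.70) − (-0.10)(-0.15) = 0.6150
  C_12 = −[(0.00)(0.70) − (-0.10)(-0.25)] = 0.0250
  C_13 = (0.00)(-0.15) − (0.90)(-0.25) = 0.2250
  C_21 = −[(-0.30)(0.70) − (-0.35)(-0.15)] = 0.2625
  C_22 = (0.90)(0.70) − (-0.35)(-0.25) = 0.5425
  C_23 = −[(0.90)(-0.15) − (-0.30)(-0.25)] = 0.2100
  C_31 = (-0.30)(-0.10) − (-0.35)(0.90) = 0.3450
  C_32 = −[(0.90)(-0.10) − (-0.35)(0.00)] = 0.0900
  C_33 = (0.90)(0.90) − (-0.30)(0.00) = 0.8100
det(I−A) = Σ_j (I−A)_1j·C_1j = (0.90)(0.6150) + (-0.30)(0.0250) + (-0.35)(0.2250) = 0.46725
adj(I−A) = Cᵀ =
  [ 0.6150   0.2625   0.3450]
  [ 0.0250   0.5425   0.0900]
  [ 0.2250   0.2100   0.8100]
(I − A)⁻¹ = adj(I−A) / det(I−A) ≈
  [   1.3162     0.5618     0.7384]
  [   0.0535     1.1610     0.1926]
  [   0.4815     0.4494     1.7335]
x = (I − A)⁻¹ d = adj(I−A)·d / det(I−A), with det(I−A) = 0.46725:
  x_1 = (0.6150·1200 + 0.2625·540 + 0.3450·220) / 0.46725 = 955.65 / 0.46725 ≈ 2045.26
  x_2 = (0.0250·1200 + 0.5425·540 + 0.0900·220) / 0.46725 = 342.75 / 0.46725 ≈ 733.55
  x_3 = (0.2250·1200 + 0.2100·540 + 0.8100·220) / 0.46725 = 561.60 / 0.46725 ≈ 1201.93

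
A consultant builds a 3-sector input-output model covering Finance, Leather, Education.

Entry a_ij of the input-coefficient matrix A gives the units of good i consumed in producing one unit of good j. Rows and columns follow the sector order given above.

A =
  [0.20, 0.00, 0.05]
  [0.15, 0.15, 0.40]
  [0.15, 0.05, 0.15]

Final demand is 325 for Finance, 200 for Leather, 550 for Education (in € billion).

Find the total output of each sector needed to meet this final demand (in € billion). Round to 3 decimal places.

x_1 = 454.187, x_2 = 676.385, x_3 = 766.997

I − A =
  [   0.80     0.00    -0.05]
  [  -0.15     0.85    -0.40]
  [  -0.15    -0.05     0.85]
Cofactors of I−A, C_ij = (−1)^(i+j)·(minor ij) (rows/columns in the sector order above):
  C_11 = (0.85)(0.85) − (-0.40)(-0.05) = 0.7025
  C_12 = −[(-0.15)(0.85) − (-0.40)(-0.15)] = 0.1875
  C_13 = (-0.15)(-0.05) − (0.85)(-0.15) = 0.1350
  C_21 = −[(0.00)(0.85) − (-0.05)(-0.05)] = 0.0025
  C_22 = (0.80)(0.85) − (-0.05)(-0.15) = 0.6725
  C_23 = −[(0.80)(-0.05) − (0.00)(-0.15)] = 0.0400
  C_31 = (0.00)(-0.40) − (-0.05)(0.85) = 0.0425
  C_32 = −[(0.80)(-0.40) − (-0.05)(-0.15)] = 0.3275
  C_33 = (0.80)(0.85) − (0.00)(-0.15) = 0.6800
det(I−A) = Σ_j (I−A)_1j·C_1j = (0.80)(0.7025) + (0.00)(0.1875) + (-0.05)(0.1350) = 0.55525
adj(I−A) = Cᵀ =
  [ 0.7025   0.0025   0.0425]
  [ 0.1875   0.6725   0.3275]
  [ 0.1350   0.0400   0.6800]
(I − A)⁻¹ = adj(I−A) / det(I−A) ≈
  [   1.2652     0.0045     0.0765]
  [   0.3377     1.2112     0.5898]
  [   0.2431     0.0720     1.2247]
x = (I − A)⁻¹ d = adj(I−A)·d / det(I−A), with det(I−A) = 0.55525:
  x_1 = (0.7025·325 + 0.0025·200 + 0.0425·550) / 0.55525 = 252.1875 / 0.55525 ≈ 454.187
  x_2 = (0.1875·325 + 0.6725·200 + 0.3275·550) / 0.55525 = 375.5625 / 0.55525 ≈ 676.385
  x_3 = (0.1350·325 + 0.0400·200 + 0.6800·550) / 0.55525 = 425.875 / 0.55525 ≈ 766.997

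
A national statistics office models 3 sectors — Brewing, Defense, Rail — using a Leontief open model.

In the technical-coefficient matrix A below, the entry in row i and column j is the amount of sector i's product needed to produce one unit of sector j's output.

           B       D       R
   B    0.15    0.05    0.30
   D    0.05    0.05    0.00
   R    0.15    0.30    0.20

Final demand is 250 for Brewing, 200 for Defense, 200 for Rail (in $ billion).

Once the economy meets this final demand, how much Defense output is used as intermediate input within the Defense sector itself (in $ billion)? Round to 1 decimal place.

I − A =
  [   0.85    -0.05    -0.30]
  [  -0.05     0.95     0.00]
  [  -0.15    -0.30     0.80]
Cofactors of I−A, C_ij = (−1)^(i+j)·(minor ij) (rows/columns in the sector order above):
  C_11 = (0.95)(0.80) − (0.00)(-0.30) = 0.7600
  C_12 = −[(-0.05)(0.80) − (0.00)(-0.15)] = 0.0400
  C_13 = (-0.05)(-0.30) − (0.95)(-0.15) = 0.1575
  C_21 = −[(-0.05)(0.80) − (-0.30)(-0.30)] = 0.1300
  C_22 = (0.85)(0.80) − (-0.30)(-0.15) = 0.6350
  C_23 = −[(0.85)(-0.30) − (-0.05)(-0.15)] = 0.2625
  C_31 = (-0.05)(0.00) − (-0.30)(0.95) = 0.2850
  C_32 = −[(0.85)(0.00) − (-0.30)(-0.05)] = 0.0150
  C_33 = (0.85)(0.95) − (-0.05)(-0.05) = 0.8050
det(I−A) = Σ_j (I−A)_1j·C_1j = (0.85)(0.7600) + (-0.05)(0.0400) + (-0.30)(0.1575) = 0.59675
adj(I−A) = Cᵀ =
  [ 0.7600   0.1300   0.2850]
  [ 0.0400   0.6350   0.0150]
  [ 0.1575   0.2625   0.8050]
(I − A)⁻¹ = adj(I−A) / det(I−A) ≈
  [   1.2736     0.2178     0.4776]
  [   0.0670     1.0641     0.0251]
  [   0.2639     0.4399     1.3490]
First solve x = (I − A)⁻¹ d = adj(I−A)·d / det(I−A); in particular x_D = (0.0400·250 + 0.6350·200 + 0.0150·200) / 0.59675 = 140.00 / 0.59675 ≈ 234.604.
Intermediate flow from D to D: z_DD = a_DD · x_D = 0.05 × 140.00 / 0.59675 = 7.00 / 0.59675 ≈ 11.7.

z_DD = 11.7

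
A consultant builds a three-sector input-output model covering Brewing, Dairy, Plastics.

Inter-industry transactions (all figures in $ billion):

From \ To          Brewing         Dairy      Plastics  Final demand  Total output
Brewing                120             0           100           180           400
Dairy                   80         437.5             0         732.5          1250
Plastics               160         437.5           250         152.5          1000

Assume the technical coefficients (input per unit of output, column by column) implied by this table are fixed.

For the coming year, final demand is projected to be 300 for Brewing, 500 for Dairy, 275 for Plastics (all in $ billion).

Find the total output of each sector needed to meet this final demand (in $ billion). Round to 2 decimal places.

Technical coefficients a_ij = z_ij / X_j:
  a_11 = 120/400 = 0.30, a_21 = 80/400 = 0.20, a_31 = 160/400 = 0.40
  a_12 = 0/1250 = 0.00, a_22 = 437.5/1250 = 0.35, a_32 = 437.5/1250 = 0.35
  a_13 = 100/1000 = 0.10, a_23 = 0/1000 = 0.00, a_33 = 250/1000 = 0.25
I − A =
  [   0.70     0.00    -0.10]
  [  -0.20     0.65     0.00]
  [  -0.40    -0.35     0.75]
Cofactors of I−A, C_ij = (−1)^(i+j)·(minor ij) (rows/columns in the sector order above):
  C_11 = (0.65)(0.75) − (0.00)(-0.35) = 0.4875
  C_12 = −[(-0.20)(0.75) − (0.00)(-0.40)] = 0.1500
  C_13 = (-0.20)(-0.35) − (0.65)(-0.40) = 0.3300
  C_21 = −[(0.00)(0.75) − (-0.10)(-0.35)] = 0.0350
  C_22 = (0.70)(0.75) − (-0.10)(-0.40) = 0.4850
  C_23 = −[(0.70)(-0.35) − (0.00)(-0.40)] = 0.2450
  C_31 = (0.00)(0.00) − (-0.10)(0.65) = 0.0650
  C_32 = −[(0.70)(0.00) − (-0.10)(-0.20)] = 0.0200
  C_33 = (0.70)(0.65) − (0.00)(-0.20) = 0.4550
det(I−A) = Σ_j (I−A)_1j·C_1j = (0.70)(0.4875) + (0.00)(0.1500) + (-0.10)(0.3300) = 0.30825
adj(I−A) = Cᵀ =
  [ 0.4875   0.0350   0.0650]
  [ 0.1500   0.4850   0.0200]
  [ 0.3300   0.2450   0.4550]
(I − A)⁻¹ = adj(I−A) / det(I−A) ≈
  [   1.5815     0.1135     0.2109]
  [   0.4866     1.5734     0.0649]
  [   1.0706     0.7948     1.4761]
x = (I − A)⁻¹ d = adj(I−A)·d / det(I−A), with det(I−A) = 0.30825:
  x_1 = (0.4875·300 + 0.0350·500 + 0.0650·275) / 0.30825 = 181.625 / 0.30825 ≈ 589.21
  x_2 = (0.1500·300 + 0.4850·500 + 0.0200·275) / 0.30825 = 293.00 / 0.30825 ≈ 950.53
  x_3 = (0.3300·300 + 0.2450·500 + 0.4550·275) / 0.30825 = 346.625 / 0.30825 ≈ 1124.49

x_1 = 589.21, x_2 = 950.53, x_3 = 1124.49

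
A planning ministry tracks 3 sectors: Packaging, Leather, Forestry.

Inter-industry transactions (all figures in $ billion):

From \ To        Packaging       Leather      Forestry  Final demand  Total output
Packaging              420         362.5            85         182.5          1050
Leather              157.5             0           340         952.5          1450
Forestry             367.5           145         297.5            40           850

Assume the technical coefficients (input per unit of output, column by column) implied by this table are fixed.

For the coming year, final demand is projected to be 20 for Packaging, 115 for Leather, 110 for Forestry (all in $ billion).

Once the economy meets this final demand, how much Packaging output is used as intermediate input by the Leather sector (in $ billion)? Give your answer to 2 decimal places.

Technical coefficients a_ij = z_ij / X_j:
  a_PP = 420/1050 = 0.40, a_LP = 157.5/1050 = 0.15, a_FP = 367.5/1050 = 0.35
  a_PL = 362.5/1450 = 0.25, a_LL = 0/1450 = 0.00, a_FL = 145/1450 = 0.10
  a_PF = 85/850 = 0.10, a_LF = 340/850 = 0.40, a_FF = 297.5/850 = 0.35
I − A =
  [   0.60    -0.25    -0.10]
  [  -0.15     1.00    -0.40]
  [  -0.35    -0.10     0.65]
Cofactors of I−A, C_ij = (−1)^(i+j)·(minor ij) (rows/columns in the sector order above):
  C_11 = (1.00)(0.65) − (-0.40)(-0.10) = 0.6100
  C_12 = −[(-0.15)(0.65) − (-0.40)(-0.35)] = 0.2375
  C_13 = (-0.15)(-0.10) − (1.00)(-0.35) = 0.3650
  C_21 = −[(-0.25)(0.65) − (-0.10)(-0.10)] = 0.1725
  C_22 = (0.60)(0.65) − (-0.10)(-0.35) = 0.3550
  C_23 = −[(0.60)(-0.10) − (-0.25)(-0.35)] = 0.1475
  C_31 = (-0.25)(-0.40) − (-0.10)(1.00) = 0.2000
  C_32 = −[(0.60)(-0.40) − (-0.10)(-0.15)] = 0.2550
  C_33 = (0.60)(1.00) − (-0.25)(-0.15) = 0.5625
det(I−A) = Σ_j (I−A)_1j·C_1j = (0.60)(0.6100) + (-0.25)(0.2375) + (-0.10)(0.3650) = 0.270125
adj(I−A) = Cᵀ =
  [ 0.6100   0.1725   0.2000]
  [ 0.2375   0.3550   0.2550]
  [ 0.3650   0.1475   0.5625]
(I − A)⁻¹ = adj(I−A) / det(I−A) ≈
  [   2.2582     0.6386     0.7404]
  [   0.8792     1.3142     0.9440]
  [   1.3512     0.5460     2.0824]
First solve x = (I − A)⁻¹ d = adj(I−A)·d / det(I−A); in particular x_L = (0.2375·20 + 0.3550·115 + 0.2550·110) / 0.270125 = 73.625 / 0.270125 ≈ 272.5590.
Intermediate flow from P to L: z_PL = a_PL · x_L = 0.25 × 73.625 / 0.270125 = 18.40625 / 0.270125 ≈ 68.14.

z_PL = 68.14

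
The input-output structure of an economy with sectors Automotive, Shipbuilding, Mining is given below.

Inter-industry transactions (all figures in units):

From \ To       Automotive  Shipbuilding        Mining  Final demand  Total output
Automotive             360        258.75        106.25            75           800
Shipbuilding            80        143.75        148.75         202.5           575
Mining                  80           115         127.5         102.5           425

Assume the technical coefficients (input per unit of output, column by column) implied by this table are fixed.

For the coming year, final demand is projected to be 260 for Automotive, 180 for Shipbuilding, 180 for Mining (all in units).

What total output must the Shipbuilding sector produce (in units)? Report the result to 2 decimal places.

x_S = 732.22

Technical coefficients a_ij = z_ij / X_j:
  a_AA = 360/800 = 0.45, a_SA = 80/800 = 0.10, a_MA = 80/800 = 0.10
  a_AS = 258.75/575 = 0.45, a_SS = 143.75/575 = 0.25, a_MS = 115/575 = 0.20
  a_AM = 106.25/425 = 0.25, a_SM = 148.75/425 = 0.35, a_MM = 127.5/425 = 0.30
I − A =
  [   0.55    -0.45    -0.25]
  [  -0.10     0.75    -0.35]
  [  -0.10    -0.20     0.70]
Cofactors of I−A, C_ij = (−1)^(i+j)·(minor ij) (rows/columns in the sector order above):
  C_11 = (0.75)(0.70) − (-0.35)(-0.20) = 0.4550
  C_12 = −[(-0.10)(0.70) − (-0.35)(-0.10)] = 0.1050
  C_13 = (-0.10)(-0.20) − (0.75)(-0.10) = 0.0950
  C_21 = −[(-0.45)(0.70) − (-0.25)(-0.20)] = 0.3650
  C_22 = (0.55)(0.70) − (-0.25)(-0.10) = 0.3600
  C_23 = −[(0.55)(-0.20) − (-0.45)(-0.10)] = 0.1550
  C_31 = (-0.45)(-0.35) − (-0.25)(0.75) = 0.3450
  C_32 = −[(0.55)(-0.35) − (-0.25)(-0.10)] = 0.2175
  C_33 = (0.55)(0.75) − (-0.45)(-0.10) = 0.3675
det(I−A) = Σ_j (I−A)_1j·C_1j = (0.55)(0.4550) + (-0.45)(0.1050) + (-0.25)(0.0950) = 0.17925
adj(I−A) = Cᵀ =
  [ 0.4550   0.3650   0.3450]
  [ 0.1050   0.3600   0.2175]
  [ 0.0950   0.1550   0.3675]
(I − A)⁻¹ = adj(I−A) / det(I−A) ≈
  [   2.5384     2.0363     1.9247]
  [   0.5858     2.0084     1.2134]
  [   0.5300     0.8647     2.0502]
x = (I − A)⁻¹ d = adj(I−A)·d / det(I−A), with det(I−A) = 0.17925:
  x_A = (0.4550·260 + 0.3650·180 + 0.3450·180) / 0.17925 = 246.10 / 0.17925 ≈ 1372.94
  x_S = (0.1050·260 + 0.3600·180 + 0.2175·180) / 0.17925 = 131.25 / 0.17925 ≈ 732.22
  x_M = (0.0950·260 + 0.1550·180 + 0.3675·180) / 0.17925 = 118.75 / 0.17925 ≈ 662.48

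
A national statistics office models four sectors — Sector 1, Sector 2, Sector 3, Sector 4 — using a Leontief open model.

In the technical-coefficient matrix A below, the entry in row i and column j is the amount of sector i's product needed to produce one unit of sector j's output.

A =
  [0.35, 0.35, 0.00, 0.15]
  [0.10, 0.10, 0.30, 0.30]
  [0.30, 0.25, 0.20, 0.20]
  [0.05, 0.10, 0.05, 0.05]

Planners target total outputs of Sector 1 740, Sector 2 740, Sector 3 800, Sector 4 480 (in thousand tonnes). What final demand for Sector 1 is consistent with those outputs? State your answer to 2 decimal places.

I − A =
  [   0.65    -0.35     0.00    -0.15]
  [  -0.10     0.90    -0.30    -0.30]
  [  -0.30    -0.25     0.80    -0.20]
  [  -0.05    -0.10    -0.05     0.95]
d = (I − A) x:
  d_1 = (+0.65)·740 + (-0.35)·740 + (+0.00)·800 + (-0.15)·480 = 150.00
  d_2 = (-0.10)·740 + (+0.90)·740 + (-0.30)·800 + (-0.30)·480 = 208.00
  d_3 = (-0.30)·740 + (-0.25)·740 + (+0.80)·800 + (-0.20)·480 = 137.00
  d_4 = (-0.05)·740 + (-0.10)·740 + (-0.05)·800 + (+0.95)·480 = 305.00

d_1 = 150.00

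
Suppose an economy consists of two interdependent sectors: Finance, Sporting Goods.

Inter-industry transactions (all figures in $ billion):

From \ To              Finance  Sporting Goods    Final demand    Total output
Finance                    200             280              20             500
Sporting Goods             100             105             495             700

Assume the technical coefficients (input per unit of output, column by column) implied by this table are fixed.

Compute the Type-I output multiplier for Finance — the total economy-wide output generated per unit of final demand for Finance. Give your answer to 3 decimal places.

Technical coefficients a_ij = z_ij / X_j:
  a_11 = 200/500 = 0.40, a_21 = 100/500 = 0.20
  a_12 = 280/700 = 0.40, a_22 = 105/700 = 0.15
I − A =
  [   0.60    -0.40]
  [  -0.20     0.85]
det(I−A) = (0.60)(0.85) − (-0.40)(-0.20) = 0.4300
adj(I−A) = [[0.85, 0.40], [0.20, 0.60]]
(I − A)⁻¹ = adj(I−A) / det(I−A) ≈
  [   1.9767     0.9302]
  [   0.4651     1.3953]
The output multiplier for sector j is the column-j sum of the Leontief inverse (I − A)⁻¹ = adj(I−A) / det(I−A).
Column 1 of adj(I−A): (0.85, 0.20); det(I−A) = 0.4300.
m_1 = (0.85 + 0.20) / 0.4300 = 1.05 / 0.4300 ≈ 2.442.

m_1 = 2.442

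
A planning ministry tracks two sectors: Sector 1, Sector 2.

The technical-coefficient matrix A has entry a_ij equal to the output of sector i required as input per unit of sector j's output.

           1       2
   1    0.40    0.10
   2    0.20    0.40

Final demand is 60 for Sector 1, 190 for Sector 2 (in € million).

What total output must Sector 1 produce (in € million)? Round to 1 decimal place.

I − A =
  [   0.60    -0.10]
  [  -0.20     0.60]
det(I−A) = (0.60)(0.60) − (-0.10)(-0.20) = 0.3400
adj(I−A) = [[0.60, 0.10], [0.20, 0.60]]
(I − A)⁻¹ = adj(I−A) / det(I−A) ≈
  [   1.7647     0.2941]
  [   0.5882     1.7647]
x = (I − A)⁻¹ d = adj(I−A)·d / det(I−A), with det(I−A) = 0.3400:
  x_1 = (0.60·60 + 0.10·190) / 0.3400 = 55.00 / 0.3400 ≈ 161.8
  x_2 = (0.20·60 + 0.60·190) / 0.3400 = 126.00 / 0.3400 ≈ 370.6

x_1 = 161.8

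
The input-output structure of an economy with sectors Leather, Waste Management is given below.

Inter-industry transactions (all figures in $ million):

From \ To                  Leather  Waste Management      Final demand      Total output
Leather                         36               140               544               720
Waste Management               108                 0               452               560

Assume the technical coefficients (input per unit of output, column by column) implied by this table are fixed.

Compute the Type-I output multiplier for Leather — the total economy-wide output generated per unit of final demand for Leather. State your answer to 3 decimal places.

Technical coefficients a_ij = z_ij / X_j:
  a_11 = 36/720 = 0.05, a_21 = 108/720 = 0.15
  a_12 = 140/560 = 0.25, a_22 = 0/560 = 0.00
I − A =
  [   0.95    -0.25]
  [  -0.15     1.00]
det(I−A) = (0.95)(1.00) − (-0.25)(-0.15) = 0.9125
adj(I−A) = [[1.00, 0.25], [0.15, 0.95]]
(I − A)⁻¹ = adj(I−A) / det(I−A) ≈
  [   1.0959     0.2740]
  [   0.1644     1.0411]
The output multiplier for sector j is the column-j sum of the Leontief inverse (I − A)⁻¹ = adj(I−A) / det(I−A).
Column 1 of adj(I−A): (1.00, 0.15); det(I−A) = 0.9125.
m_1 = (1.00 + 0.15) / 0.9125 = 1.15 / 0.9125 ≈ 1.260.

m_1 = 1.260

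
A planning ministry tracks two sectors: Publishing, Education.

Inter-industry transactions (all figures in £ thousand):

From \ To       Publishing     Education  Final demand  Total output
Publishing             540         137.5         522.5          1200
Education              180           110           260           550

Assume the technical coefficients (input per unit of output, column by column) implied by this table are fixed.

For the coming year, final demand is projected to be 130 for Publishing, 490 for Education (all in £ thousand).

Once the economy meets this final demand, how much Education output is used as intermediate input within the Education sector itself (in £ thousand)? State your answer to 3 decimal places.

Technical coefficients a_ij = z_ij / X_j:
  a_PP = 540/1200 = 0.45, a_EP = 180/1200 = 0.15
  a_PE = 137.5/550 = 0.25, a_EE = 110/550 = 0.20
I − A =
  [   0.55    -0.25]
  [  -0.15     0.80]
det(I−A) = (0.55)(0.80) − (-0.25)(-0.15) = 0.4025
adj(I−A) = [[0.80, 0.25], [0.15, 0.55]]
(I − A)⁻¹ = adj(I−A) / det(I−A) ≈
  [   1.9876     0.6211]
  [   0.3727     1.3665]
First solve x = (I − A)⁻¹ d = adj(I−A)·d / det(I−A); in particular x_E = (0.15·130 + 0.55·490) / 0.4025 = 289.00 / 0.4025 ≈ 718.01242.
Intermediate flow from E to E: z_EE = a_EE · x_E = 0.20 × 289.00 / 0.4025 = 57.80 / 0.4025 ≈ 143.602.

z_EE = 143.602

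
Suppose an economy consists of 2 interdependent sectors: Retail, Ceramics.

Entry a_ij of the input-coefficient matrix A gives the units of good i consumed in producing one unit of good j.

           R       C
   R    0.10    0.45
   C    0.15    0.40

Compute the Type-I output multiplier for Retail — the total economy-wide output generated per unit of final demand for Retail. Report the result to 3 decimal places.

m_R = 1.587

I − A =
  [   0.90    -0.45]
  [  -0.15     0.60]
det(I−A) = (0.90)(0.60) − (-0.45)(-0.15) = 0.4725
adj(I−A) = [[0.60, 0.45], [0.15, 0.90]]
(I − A)⁻¹ = adj(I−A) / det(I−A) ≈
  [   1.2698     0.9524]
  [   0.3175     1.9048]
The output multiplier for sector j is the column-j sum of the Leontief inverse (I − A)⁻¹ = adj(I−A) / det(I−A).
Column R of adj(I−A): (0.60, 0.15); det(I−A) = 0.4725.
m_R = (0.60 + 0.15) / 0.4725 = 0.75 / 0.4725 ≈ 1.587.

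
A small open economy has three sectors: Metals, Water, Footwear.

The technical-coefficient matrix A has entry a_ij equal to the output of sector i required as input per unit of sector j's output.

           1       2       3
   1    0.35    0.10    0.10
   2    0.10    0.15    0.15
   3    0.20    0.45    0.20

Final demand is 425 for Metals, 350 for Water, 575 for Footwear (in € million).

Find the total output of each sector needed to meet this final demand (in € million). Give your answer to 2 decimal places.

x_1 = 988.89, x_2 = 775.56, x_3 = 1402.22

I − A =
  [   0.65    -0.10    -0.10]
  [  -0.10     0.85    -0.15]
  [  -0.20    -0.45     0.80]
Cofactors of I−A, C_ij = (−1)^(i+j)·(minor ij) (rows/columns in the sector order above):
  C_11 = (0.85)(0.80) − (-0.15)(-0.45) = 0.6125
  C_12 = −[(-0.10)(0.80) − (-0.15)(-0.20)] = 0.1100
  C_13 = (-0.10)(-0.45) − (0.85)(-0.20) = 0.2150
  C_21 = −[(-0.10)(0.80) − (-0.10)(-0.45)] = 0.1250
  C_22 = (0.65)(0.80) − (-0.10)(-0.20) = 0.5000
  C_23 = −[(0.65)(-0.45) − (-0.10)(-0.20)] = 0.3125
  C_31 = (-0.10)(-0.15) − (-0.10)(0.85) = 0.1000
  C_32 = −[(0.65)(-0.15) − (-0.10)(-0.10)] = 0.1075
  C_33 = (0.65)(0.85) − (-0.10)(-0.10) = 0.5425
det(I−A) = Σ_j (I−A)_1j·C_1j = (0.65)(0.6125) + (-0.10)(0.1100) + (-0.10)(0.2150) = 0.365625
adj(I−A) = Cᵀ =
  [ 0.6125   0.1250   0.1000]
  [ 0.1100   0.5000   0.1075]
  [ 0.2150   0.3125   0.5425]
(I − A)⁻¹ = adj(I−A) / det(I−A) ≈
  [   1.6752     0.3419     0.2735]
  [   0.3009     1.3675     0.2940]
  [   0.5880     0.8547     1.4838]
x = (I − A)⁻¹ d = adj(I−A)·d / det(I−A), with det(I−A) = 0.365625:
  x_1 = (0.6125·425 + 0.1250·350 + 0.1000·575) / 0.365625 = 361.5625 / 0.365625 ≈ 988.89
  x_2 = (0.1100·425 + 0.5000·350 + 0.1075·575) / 0.365625 = 283.5625 / 0.365625 ≈ 775.56
  x_3 = (0.2150·425 + 0.3125·350 + 0.5425·575) / 0.365625 = 512.6875 / 0.365625 ≈ 1402.22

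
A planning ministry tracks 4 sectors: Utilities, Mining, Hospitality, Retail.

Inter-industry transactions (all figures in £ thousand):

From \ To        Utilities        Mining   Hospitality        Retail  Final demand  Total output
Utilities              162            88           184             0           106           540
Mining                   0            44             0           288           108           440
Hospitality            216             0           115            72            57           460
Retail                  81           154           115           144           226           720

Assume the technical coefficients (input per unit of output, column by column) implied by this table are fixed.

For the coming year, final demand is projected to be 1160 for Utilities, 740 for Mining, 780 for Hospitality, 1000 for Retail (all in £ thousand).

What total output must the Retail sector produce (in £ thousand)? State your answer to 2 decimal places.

Technical coefficients a_ij = z_ij / X_j:
  a_UU = 162/540 = 0.30, a_MU = 0/540 = 0.00, a_HU = 216/540 = 0.40, a_RU = 81/540 = 0.15
  a_UM = 88/440 = 0.20, a_MM = 44/440 = 0.10, a_HM = 0/440 = 0.00, a_RM = 154/440 = 0.35
  a_UH = 184/460 = 0.40, a_MH = 0/460 = 0.00, a_HH = 115/460 = 0.25, a_RH = 115/460 = 0.25
  a_UR = 0/720 = 0.00, a_MR = 288/720 = 0.40, a_HR = 72/720 = 0.10, a_RR = 144/720 = 0.20
I − A =
  [   0.70    -0.20    -0.40     0.00]
  [   0.00     0.90     0.00    -0.40]
  [  -0.40     0.00     0.75    -0.10]
  [  -0.15    -0.35    -0.25     0.80]
Compute the cofactors C_ij = (−1)^(i+j)·(3×3 minor ij) of I−A; the adjugate is their transpose:
adj(I−A) = Cᵀ =
  [ 0.41250   0.12900   0.25200   0.09600]
  [ 0.08500   0.26850   0.09400   0.14600]
  [ 0.24550   0.09150   0.39400   0.09500]
  [ 0.19125   0.17025   0.21150   0.32850]
det(I−A) = Σ_j (I−A)_1j·C_1j = (0.70)(0.41250) + (-0.20)(0.08500) + (-0.40)(0.24550) + (0.00)(0.19125) = 0.17355
(I − A)⁻¹ = adj(I−A) / det(I−A) ≈
  [   2.3768     0.7433     1.4520     0.5532]
  [   0.4898     1.5471     0.5416     0.8413]
  [   1.4146     0.5272     2.2702     0.5474]
  [   1.1020     0.9810     1.2187     1.8928]
x = (I − A)⁻¹ d = adj(I−A)·d / det(I−A), with det(I−A) = 0.17355:
  x_U = (0.41250·1160 + 0.12900·740 + 0.25200·780 + 0.09600·1000) / 0.17355 = 866.52 / 0.17355 ≈ 4992.91
  x_M = (0.08500·1160 + 0.26850·740 + 0.09400·780 + 0.14600·1000) / 0.17355 = 516.61 / 0.17355 ≈ 2976.72
  x_H = (0.24550·1160 + 0.09150·740 + 0.39400·780 + 0.09500·1000) / 0.17355 = 754.81 / 0.17355 ≈ 4349.24
  x_R = (0.19125·1160 + 0.17025·740 + 0.21150·780 + 0.32850·1000) / 0.17355 = 841.305 / 0.17355 ≈ 4847.62

x_R = 4847.62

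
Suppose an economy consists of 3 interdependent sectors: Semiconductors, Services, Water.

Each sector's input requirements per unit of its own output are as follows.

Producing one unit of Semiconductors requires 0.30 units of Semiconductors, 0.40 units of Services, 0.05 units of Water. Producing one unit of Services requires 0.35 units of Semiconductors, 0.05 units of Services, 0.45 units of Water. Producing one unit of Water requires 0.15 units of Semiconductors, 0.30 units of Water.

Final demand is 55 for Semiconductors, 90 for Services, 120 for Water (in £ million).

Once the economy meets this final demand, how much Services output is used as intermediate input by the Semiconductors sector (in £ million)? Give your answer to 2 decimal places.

I − A =
  [   0.70    -0.35    -0.15]
  [  -0.40     0.95     0.00]
  [  -0.05    -0.45     0.70]
Cofactors of I−A, C_ij = (−1)^(i+j)·(minor ij) (rows/columns in the sector order above):
  C_11 = (0.95)(0.70) − (0.00)(-0.45) = 0.6650
  C_12 = −[(-0.40)(0.70) − (0.00)(-0.05)] = 0.2800
  C_13 = (-0.40)(-0.45) − (0.95)(-0.05) = 0.2275
  C_21 = −[(-0.35)(0.70) − (-0.15)(-0.45)] = 0.3125
  C_22 = (0.70)(0.70) − (-0.15)(-0.05) = 0.4825
  C_23 = −[(0.70)(-0.45) − (-0.35)(-0.05)] = 0.3325
  C_31 = (-0.35)(0.00) − (-0.15)(0.95) = 0.1425
  C_32 = −[(0.70)(0.00) − (-0.15)(-0.40)] = 0.0600
  C_33 = (0.70)(0.95) − (-0.35)(-0.40) = 0.5250
det(I−A) = Σ_j (I−A)_1j·C_1j = (0.70)(0.6650) + (-0.35)(0.2800) + (-0.15)(0.2275) = 0.333375
adj(I−A) = Cᵀ =
  [ 0.6650   0.3125   0.1425]
  [ 0.2800   0.4825   0.0600]
  [ 0.2275   0.3325   0.5250]
(I − A)⁻¹ = adj(I−A) / det(I−A) ≈
  [   1.9948     0.9374     0.4274]
  [   0.8399     1.4473     0.1800]
  [   0.6824     0.9974     1.5748]
First solve x = (I − A)⁻¹ d = adj(I−A)·d / det(I−A); in particular x_1 = (0.6650·55 + 0.3125·90 + 0.1425·120) / 0.333375 = 81.80 / 0.333375 ≈ 245.3693.
Intermediate flow from 2 to 1: z_21 = a_21 · x_1 = 0.40 × 81.80 / 0.333375 = 32.72 / 0.333375 ≈ 98.15.

z_21 = 98.15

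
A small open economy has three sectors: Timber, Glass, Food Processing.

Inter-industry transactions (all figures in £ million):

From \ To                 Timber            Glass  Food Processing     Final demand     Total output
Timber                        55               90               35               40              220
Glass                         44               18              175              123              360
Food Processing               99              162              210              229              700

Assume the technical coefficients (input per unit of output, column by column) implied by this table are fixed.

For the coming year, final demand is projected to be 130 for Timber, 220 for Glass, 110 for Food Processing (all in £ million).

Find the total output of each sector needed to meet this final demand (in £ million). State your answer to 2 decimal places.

x_1 = 391.47, x_2 = 507.41, x_3 = 735.00

Technical coefficients a_ij = z_ij / X_j:
  a_11 = 55/220 = 0.25, a_21 = 44/220 = 0.20, a_31 = 99/220 = 0.45
  a_12 = 90/360 = 0.25, a_22 = 18/360 = 0.05, a_32 = 162/360 = 0.45
  a_13 = 35/700 = 0.05, a_23 = 175/700 = 0.25, a_33 = 210/700 = 0.30
I − A =
  [   0.75    -0.25    -0.05]
  [  -0.20     0.95    -0.25]
  [  -0.45    -0.45     0.70]
Cofactors of I−A, C_ij = (−1)^(i+j)·(minor ij) (rows/columns in the sector order above):
  C_11 = (0.95)(0.70) − (-0.25)(-0.45) = 0.5525
  C_12 = −[(-0.20)(0.70) − (-0.25)(-0.45)] = 0.2525
  C_13 = (-0.20)(-0.45) − (0.95)(-0.45) = 0.5175
  C_21 = −[(-0.25)(0.70) − (-0.05)(-0.45)] = 0.1975
  C_22 = (0.75)(0.70) − (-0.05)(-0.45) = 0.5025
  C_23 = −[(0.75)(-0.45) − (-0.25)(-0.45)] = 0.4500
  C_31 = (-0.25)(-0.25) − (-0.05)(0.95) = 0.1100
  C_32 = −[(0.75)(-0.25) − (-0.05)(-0.20)] = 0.1975
  C_33 = (0.75)(0.95) − (-0.25)(-0.20) = 0.6625
det(I−A) = Σ_j (I−A)_1j·C_1j = (0.75)(0.5525) + (-0.25)(0.2525) + (-0.05)(0.5175) = 0.325375
adj(I−A) = Cᵀ =
  [ 0.5525   0.1975   0.1100]
  [ 0.2525   0.5025   0.1975]
  [ 0.5175   0.4500   0.6625]
(I − A)⁻¹ = adj(I−A) / det(I−A) ≈
  [   1.6980     0.6070     0.3381]
  [   0.7760     1.5444     0.6070]
  [   1.5905     1.3830     2.0361]
x = (I − A)⁻¹ d = adj(I−A)·d / det(I−A), with det(I−A) = 0.325375:
  x_1 = (0.5525·130 + 0.1975·220 + 0.1100·110) / 0.325375 = 127.375 / 0.325375 ≈ 391.47
  x_2 = (0.2525·130 + 0.5025·220 + 0.1975·110) / 0.325375 = 165.10 / 0.325375 ≈ 507.41
  x_3 = (0.5175·130 + 0.4500·220 + 0.6625·110) / 0.325375 = 239.15 / 0.325375 ≈ 735.00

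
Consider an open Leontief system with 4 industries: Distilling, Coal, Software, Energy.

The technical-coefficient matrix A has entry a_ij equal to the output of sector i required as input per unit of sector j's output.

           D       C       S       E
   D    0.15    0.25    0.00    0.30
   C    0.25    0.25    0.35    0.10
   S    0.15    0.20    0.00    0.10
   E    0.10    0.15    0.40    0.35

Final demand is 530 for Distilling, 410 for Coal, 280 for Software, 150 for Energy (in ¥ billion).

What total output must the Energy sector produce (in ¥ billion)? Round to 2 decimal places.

x_E = 1563.67

I − A =
  [   0.85    -0.25     0.00    -0.30]
  [  -0.25     0.75    -0.35    -0.10]
  [  -0.15    -0.20     1.00    -0.10]
  [  -0.10    -0.15    -0.40     0.65]
Compute the cofactors C_ij = (−1)^(i+j)·(3×3 minor ij) of I−A; the adjugate is their transpose:
adj(I−A) = Cᵀ =
  [ 0.383750   0.221500   0.172625   0.237750]
  [ 0.206125   0.470500   0.246875   0.205500]
  [ 0.116625   0.150875   0.324750   0.127000]
  [ 0.178375   0.235500   0.283375   0.502375]
det(I−A) = Σ_j (I−A)_1j·C_1j = (0.85)(0.383750) + (-0.25)(0.206125) + (0.00)(0.116625) + (-0.30)(0.178375) = 0.22114375
(I − A)⁻¹ = adj(I−A) / det(I−A) ≈
  [   1.7353     1.0016     0.7806     1.0751]
  [   0.9321     2.1276     1.1164     0.9293]
  [   0.5274     0.6822     1.4685     0.5743]
  [   0.8066     1.0649     1.2814     2.2717]
x = (I − A)⁻¹ d = adj(I−A)·d / det(I−A), with det(I−A) = 0.22114375:
  x_D = (0.383750·530 + 0.221500·410 + 0.172625·280 + 0.237750·150) / 0.22114375 = 378.20 / 0.22114375 ≈ 1710.20
  x_C = (0.206125·530 + 0.470500·410 + 0.246875·280 + 0.205500·150) / 0.22114375 = 402.10125 / 0.22114375 ≈ 1818.28
  x_S = (0.116625·530 + 0.150875·410 + 0.324750·280 + 0.127000·150) / 0.22114375 = 233.65 / 0.22114375 ≈ 1056.55
  x_E = (0.178375·530 + 0.235500·410 + 0.283375·280 + 0.502375·150) / 0.22114375 = 345.795 / 0.22114375 ≈ 1563.67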